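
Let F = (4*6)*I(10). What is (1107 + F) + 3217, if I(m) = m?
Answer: 4564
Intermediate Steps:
F = 240 (F = (4*6)*10 = 24*10 = 240)
(1107 + F) + 3217 = (1107 + 240) + 3217 = 1347 + 3217 = 4564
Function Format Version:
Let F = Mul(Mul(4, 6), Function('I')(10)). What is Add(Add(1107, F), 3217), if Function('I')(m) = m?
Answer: 4564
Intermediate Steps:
F = 240 (F = Mul(Mul(4, 6), 10) = Mul(24, 10) = 240)
Add(Add(1107, F), 3217) = Add(Add(1107, 240), 3217) = Add(1347, 3217) = 4564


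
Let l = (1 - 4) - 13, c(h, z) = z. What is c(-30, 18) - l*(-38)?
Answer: -590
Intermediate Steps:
l = -16 (l = -3 - 13 = -16)
c(-30, 18) - l*(-38) = 18 - (-16)*(-38) = 18 - 1*608 = 18 - 608 = -590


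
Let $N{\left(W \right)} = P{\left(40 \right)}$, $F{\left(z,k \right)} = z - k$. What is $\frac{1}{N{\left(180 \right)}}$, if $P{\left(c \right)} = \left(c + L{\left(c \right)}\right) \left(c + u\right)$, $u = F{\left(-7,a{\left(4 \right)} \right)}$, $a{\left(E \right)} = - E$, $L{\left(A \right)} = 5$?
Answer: $\frac{1}{1665} \approx 0.0006006$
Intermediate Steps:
$u = -3$ ($u = -7 - \left(-1\right) 4 = -7 - -4 = -7 + 4 = -3$)
$P{\left(c \right)} = \left(-3 + c\right) \left(5 + c\right)$ ($P{\left(c \right)} = \left(c + 5\right) \left(c - 3\right) = \left(5 + c\right) \left(-3 + c\right) = \left(-3 + c\right) \left(5 + c\right)$)
$N{\left(W \right)} = 1665$ ($N{\left(W \right)} = -15 + 40^{2} + 2 \cdot 40 = -15 + 1600 + 80 = 1665$)
$\frac{1}{N{\left(180 \right)}} = \frac{1}{1665}$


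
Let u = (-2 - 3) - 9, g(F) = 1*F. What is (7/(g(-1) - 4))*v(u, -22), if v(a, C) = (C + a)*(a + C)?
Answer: -9072/5 ≈ -1814.4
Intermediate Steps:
g(F) = F
u = -14 (u = -5 - 9 = -14)
v(a, C) = (C + a)² (v(a, C) = (C + a)*(C + a) = (C + a)²)
(7/(g(-1) - 4))*v(u, -22) = (7/(-1 - 4))*(-22 - 14)² = (7/(-5))*(-36)² = (7*(-⅕))*1296 = -7/5*1296 = -9072/5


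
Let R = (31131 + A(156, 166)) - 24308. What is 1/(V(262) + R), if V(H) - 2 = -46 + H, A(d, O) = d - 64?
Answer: 1/7133 ≈ 0.00014019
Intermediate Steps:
A(d, O) = -64 + d
V(H) = -44 + H (V(H) = 2 + (-46 + H) = -44 + H)
R = 6915 (R = (31131 + (-64 + 156)) - 24308 = (31131 + 92) - 24308 = 31223 - 24308 = 6915)
1/(V(262) + R) = 1/((-44 + 262) + 6915) = 1/(218 + 6915) = 1/7133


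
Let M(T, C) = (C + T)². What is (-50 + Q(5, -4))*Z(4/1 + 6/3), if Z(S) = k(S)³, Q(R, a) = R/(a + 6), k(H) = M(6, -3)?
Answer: -69255/2 ≈ -34628.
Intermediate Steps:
k(H) = 9 (k(H) = (-3 + 6)² = 3² = 9)
Q(R, a) = R/(6 + a)
Z(S) = 729 (Z(S) = 9³ = 729)
(-50 + Q(5, -4))*Z(4/1 + 6/3) = (-50 + 5/(6 - 4))*729 = (-50 + 5/2)*729 = -95/2*729 = -69255/2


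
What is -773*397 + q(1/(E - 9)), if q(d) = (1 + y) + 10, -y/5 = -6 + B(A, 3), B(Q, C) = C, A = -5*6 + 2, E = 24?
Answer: -306855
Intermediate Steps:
A = -28 (A = -30 + 2 = -28)
y = 15 (y = -5*(-6 + 3) = -5*(-3) = 15)
q(d) = 26 (q(d) = (1 + 15) + 10 = 16 + 10 = 26)
-773*397 + q(1/(E - 9)) = -773*397 + 26 = -306881 + 26 = -306855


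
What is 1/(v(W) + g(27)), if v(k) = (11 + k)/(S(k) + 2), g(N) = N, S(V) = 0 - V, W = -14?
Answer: 16/429 ≈ 0.037296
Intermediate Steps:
S(V) = -V
v(k) = (11 + k)/(2 - k) (v(k) = (11 + k)/(-k + 2) = (11 + k)/(2 - k))
1/(v(W) + g(27)) = 1/((-11 - 1*(-14))/(-2 - 14) + 27) = 1/((-11 + 14)/(-16) + 27) = 1/(-1/16*3 + 27) = 1/(-3/16 + 27) = 1/(429/16) = 16/429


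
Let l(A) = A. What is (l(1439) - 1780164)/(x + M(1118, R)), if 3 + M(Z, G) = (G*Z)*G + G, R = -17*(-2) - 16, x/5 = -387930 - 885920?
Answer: 1778725/6007003 ≈ 0.29611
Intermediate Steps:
x = -6369250 (x = 5*(-387930 - 885920) = 5*(-1273850) = -6369250)
R = 18 (R = 34 - 16 = 18)
M(Z, G) = -3 + G + Z*G² (M(Z, G) = -3 + ((G*Z)*G + G) = -3 + (Z*G² + G) = -3 + (G + Z*G²) = -3 + G + Z*G²)
(l(1439) - 1780164)/(x + M(1118, R)) = (1439 - 1780164)/(-6369250 + (-3 + 18 + 1118*18²)) = -1778725/(-6369250 + (-3 + 18 + 1118*324)) = -1778725/(-6369250 + (-3 + 18 + 362232)) = -1778725/(-6369250 + 362247) = -1778725/(-6007003) = -1778725*(-1/6007003) = 1778725/6007003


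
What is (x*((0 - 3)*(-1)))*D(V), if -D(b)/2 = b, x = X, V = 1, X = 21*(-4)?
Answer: 504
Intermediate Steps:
X = -84
x = -84
D(b) = -2*b
(x*((0 - 3)*(-1)))*D(V) = (-84*(0 - 3)*(-1))*(-2*1) = -(-252)*(-1)*(-2) = -84*3*(-2) = -252*(-2) = 504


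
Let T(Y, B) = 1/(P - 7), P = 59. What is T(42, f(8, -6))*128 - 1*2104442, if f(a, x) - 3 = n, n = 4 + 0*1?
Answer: -27357714/13 ≈ -2.1044e+6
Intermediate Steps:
n = 4 (n = 4 + 0 = 4)
f(a, x) = 7 (f(a, x) = 3 + 4 = 7)
T(Y, B) = 1/52 (T(Y, B) = 1/(59 - 7) = 1/52)
T(42, f(8, -6))*128 - 1*2104442 = (1/52)*128 - 1*2104442 = 32/13 - 2104442 = -27357714/13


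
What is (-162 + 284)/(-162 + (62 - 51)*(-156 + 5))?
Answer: -122/1823 ≈ -0.066923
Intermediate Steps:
(-162 + 284)/(-162 + (62 - 51)*(-156 + 5)) = 122/(-162 + 11*(-151)) = 122/(-162 - 1661) = 122/(-1823) = 122*(-1/1823) = -122/1823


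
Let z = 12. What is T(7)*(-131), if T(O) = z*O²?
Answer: -77028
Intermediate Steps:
T(O) = 12*O²
T(7)*(-131) = (12*7²)*(-131) = (12*49)*(-131) = 588*(-131) = -77028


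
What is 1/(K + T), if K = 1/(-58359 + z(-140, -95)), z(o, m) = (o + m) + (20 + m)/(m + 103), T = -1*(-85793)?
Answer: 468827/40222074803 ≈ 1.1656e-5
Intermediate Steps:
T = 85793
z(o, m) = m + o + (20 + m)/(103 + m) (z(o, m) = (m + o) + (20 + m)/(103 + m) = m + o + (20 + m)/(103 + m))
K = -8/468827 (K = 1/(-58359 + (20 + (-95)**2 + 103*(-140) + 104*(-95) - 95*(-140))/(103 - 95)) = 1/(-58359 + (20 + 9025 - 14420 - 9880 + 13300)/8) = 1/(-58359 + (1/8)*(-1955)) = 1/(-58359 - 1955/8) = 1/(-468827/8) = -8/468827 ≈ -1.7064e-5)
1/(K + T) = 1/(-8/468827 + 85793) = 1/(40222074803/468827) = 468827/40222074803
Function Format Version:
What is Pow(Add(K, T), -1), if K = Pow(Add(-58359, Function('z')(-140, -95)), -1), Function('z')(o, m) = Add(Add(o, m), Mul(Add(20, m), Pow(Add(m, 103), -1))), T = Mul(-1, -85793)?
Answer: Rational(468827, 40222074803) ≈ 1.1656e-5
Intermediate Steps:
T = 85793
Function('z')(o, m) = Add(m, o, Mul(Pow(Add(103, m), -1), Add(20, m))) (Function('z')(o, m) = Add(Add(m, o), Mul(Add(20, m), Pow(Add(103, m), -1))) = Add(Add(m, o), Mul(Pow(Add(103, m), -1), Add(20, m))) = Add(m, o, Mul(Pow(Add(103, m), -1), Add(20, m))))
K = Rational(-8, 468827) (K = Pow(Add(-58359, Mul(Pow(Add(103, -95), -1), Add(20, Pow(-95, 2), Mul(103, -140), Mul(104, -95), Mul(-95, -140)))), -1) = Pow(Add(-58359, Mul(Pow(8, -1), Add(20, 9025, -14420, -9880, 13300))), -1) = Pow(Add(-58359, Mul(Rational(1, 8), -1955)), -1) = Pow(Add(-58359, Rational(-1955, 8)), -1) = Pow(Rational(-468827, 8), -1) = Rational(-8, 468827) ≈ -1.7064e-5)
Pow(Add(K, T), -1) = Pow(Add(Rational(-8, 468827), 85793), -1) = Pow(Rational(40222074803, 468827), -1) = Rational(468827, 40222074803)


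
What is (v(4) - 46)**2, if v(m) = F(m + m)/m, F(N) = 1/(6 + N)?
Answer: 6630625/3136 ≈ 2114.4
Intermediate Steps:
v(m) = 1/(m*(6 + 2*m)) (v(m) = 1/((6 + (m + m))*m) = 1/((6 + 2*m)*m) = 1/(m*(6 + 2*m)))
(v(4) - 46)**2 = ((1/2)/(4*(3 + 4)) - 46)**2 = ((1/2)*(1/4)/7 - 46)**2 = ((1/2)*(1/4)*(1/7) - 46)**2 = (1/56 - 46)**2 = (-2575/56)**2 = 6630625/3136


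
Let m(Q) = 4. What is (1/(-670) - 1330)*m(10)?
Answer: -1782202/335 ≈ -5320.0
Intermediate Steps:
(1/(-670) - 1330)*m(10) = (1/(-670) - 1330)*4 = (-1/670 - 1330)*4 = -891101/670*4 = -1782202/335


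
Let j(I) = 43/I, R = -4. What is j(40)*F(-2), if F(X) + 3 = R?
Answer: -301/40 ≈ -7.5250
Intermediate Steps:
F(X) = -7 (F(X) = -3 - 4 = -7)
j(40)*F(-2) = (43/40)*(-7) = -301/40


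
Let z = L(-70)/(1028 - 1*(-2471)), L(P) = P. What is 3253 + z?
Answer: 11382177/3499 ≈ 3253.0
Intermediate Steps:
z = -70/3499 (z = -70/(1028 - 1*(-2471)) = -70/(1028 + 2471) = -70/3499 ≈ -0.020006)
3253 + z = 3253 - 70/3499 = 11382177/3499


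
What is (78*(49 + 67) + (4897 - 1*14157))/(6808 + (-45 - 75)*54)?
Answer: -53/82 ≈ -0.64634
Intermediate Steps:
(78*(49 + 67) + (4897 - 1*14157))/(6808 + (-45 - 75)*54) = (78*116 + (4897 - 14157))/(6808 - 120*54) = (9048 - 9260)/(6808 - 6480) = -212/328 = -212*1/328 = -53/82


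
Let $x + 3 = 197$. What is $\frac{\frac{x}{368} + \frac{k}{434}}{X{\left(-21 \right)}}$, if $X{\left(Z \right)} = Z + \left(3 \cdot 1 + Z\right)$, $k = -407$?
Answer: $\frac{5465}{519064} \approx 0.010529$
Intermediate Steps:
$x = 194$ ($x = -3 + 197 = 194$)
$X{\left(Z \right)} = 3 + 2 Z$ ($X{\left(Z \right)} = Z + \left(3 + Z\right) = 3 + 2 Z$)
$\frac{\frac{x}{368} + \frac{k}{434}}{X{\left(-21 \right)}} = \frac{\frac{194}{368} - \frac{407}{434}}{3 + 2 \left(-21\right)} = \frac{194 \cdot \frac{1}{368} - \frac{407}{434}}{3 - 42} = \frac{\frac{97}{184} - \frac{407}{434}}{-39} = \left(- \frac{16395}{39928}\right) \left(- \frac{1}{39}\right) = \frac{5465}{519064}$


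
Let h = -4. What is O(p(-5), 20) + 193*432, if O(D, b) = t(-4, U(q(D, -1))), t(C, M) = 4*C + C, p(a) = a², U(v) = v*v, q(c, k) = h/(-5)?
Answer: 83356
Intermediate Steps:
q(c, k) = ⅘ (q(c, k) = -4/(-5) = -4*(-⅕) = ⅘)
U(v) = v²
t(C, M) = 5*C
O(D, b) = -20 (O(D, b) = 5*(-4) = -20)
O(p(-5), 20) + 193*432 = -20 + 193*432 = -20 + 83376 = 83356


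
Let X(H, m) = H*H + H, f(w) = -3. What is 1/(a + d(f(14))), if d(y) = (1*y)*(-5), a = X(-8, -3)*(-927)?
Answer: -1/51897 ≈ -1.9269e-5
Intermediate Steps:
X(H, m) = H + H² (X(H, m) = H² + H = H + H²)
a = -51912 (a = -8*(1 - 8)*(-927) = -8*(-7)*(-927) = 56*(-927) = -51912)
d(y) = -5*y (d(y) = y*(-5) = -5*y)
1/(a + d(f(14))) = 1/(-51912 - 5*(-3)) = 1/(-51912 + 15) = 1/(-51897) = -1/51897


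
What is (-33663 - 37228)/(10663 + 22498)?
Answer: -70891/33161 ≈ -2.1378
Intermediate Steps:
(-33663 - 37228)/(10663 + 22498) = -70891/33161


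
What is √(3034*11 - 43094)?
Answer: 18*I*√30 ≈ 98.59*I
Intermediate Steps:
√(3034*11 - 43094) = √(33374 - 43094) = √(-9720) = 18*I*√30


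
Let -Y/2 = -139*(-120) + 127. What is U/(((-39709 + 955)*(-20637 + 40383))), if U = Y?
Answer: 16807/382618242 ≈ 4.3926e-5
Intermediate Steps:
Y = -33614 (Y = -2*(-139*(-120) + 127) = -2*(16680 + 127) = -2*16807 = -33614)
U = -33614
U/(((-39709 + 955)*(-20637 + 40383))) = -33614*1/((-39709 + 955)*(-20637 + 40383)) = -33614/((-38754*19746)) = -33614/(-765236484) = -33614*(-1/765236484) = 16807/382618242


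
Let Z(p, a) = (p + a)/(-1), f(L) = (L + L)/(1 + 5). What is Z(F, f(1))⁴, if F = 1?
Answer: 256/81 ≈ 3.1605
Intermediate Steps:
f(L) = L/3 (f(L) = (2*L)/6 = (2*L)*(⅙) = L/3)
Z(p, a) = -a - p (Z(p, a) = (a + p)*(-1) = -a - p)
Z(F, f(1))⁴ = (-1/3 - 1*1)⁴ = (-1*⅓ - 1)⁴ = (-⅓ - 1)⁴ = (-4/3)⁴ = 256/81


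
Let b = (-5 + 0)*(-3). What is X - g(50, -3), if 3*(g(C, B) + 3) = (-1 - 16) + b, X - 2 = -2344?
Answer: -7015/3 ≈ -2338.3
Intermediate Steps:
X = -2342 (X = 2 - 2344 = -2342)
b = 15 (b = -5*(-3) = 15)
g(C, B) = -11/3 (g(C, B) = -3 + ((-1 - 16) + 15)/3 = -3 + (-17 + 15)/3 = -3 + (1/3)*(-2) = -3 - 2/3 = -11/3)
X - g(50, -3) = -2342 - 1*(-11/3) = -2342 + 11/3 = -7015/3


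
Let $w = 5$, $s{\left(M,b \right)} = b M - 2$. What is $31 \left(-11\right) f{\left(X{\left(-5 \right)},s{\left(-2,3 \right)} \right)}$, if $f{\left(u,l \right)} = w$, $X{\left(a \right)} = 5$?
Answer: $-1705$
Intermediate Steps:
$s{\left(M,b \right)} = -2 + M b$ ($s{\left(M,b \right)} = M b - 2 = -2 + M b$)
$f{\left(u,l \right)} = 5$
$31 \left(-11\right) f{\left(X{\left(-5 \right)},s{\left(-2,3 \right)} \right)} = 31 \left(-11\right) 5 = \left(-341\right) 5 = -1705$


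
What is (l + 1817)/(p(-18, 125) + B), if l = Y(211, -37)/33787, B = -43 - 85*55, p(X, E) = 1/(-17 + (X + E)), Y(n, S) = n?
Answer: -5525207100/14346602153 ≈ -0.38512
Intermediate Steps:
p(X, E) = 1/(-17 + E + X) (p(X, E) = 1/(-17 + (E + X)) = 1/(-17 + E + X))
B = -4718 (B = -43 - 4675 = -4718)
l = 211/33787 ≈ 0.0062450
(l + 1817)/(p(-18, 125) + B) = (211/33787 + 1817)/(1/(-17 + 125 - 18) - 4718) = 61391190/(33787*(1/90 - 4718)) = 61391190/(33787*(-424619/90)) = (61391190/33787)*(-90/424619) = -5525207100/14346602153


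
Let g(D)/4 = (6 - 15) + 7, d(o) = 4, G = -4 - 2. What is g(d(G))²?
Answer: 64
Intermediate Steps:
G = -6
g(D) = -8 (g(D) = 4*((6 - 15) + 7) = 4*(-9 + 7) = 4*(-2) = -8)
g(d(G))² = (-8)² = 64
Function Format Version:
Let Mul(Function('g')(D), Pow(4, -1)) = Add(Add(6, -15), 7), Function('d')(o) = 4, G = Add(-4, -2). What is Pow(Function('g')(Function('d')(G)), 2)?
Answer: 64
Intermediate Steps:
G = -6
Function('g')(D) = -8 (Function('g')(D) = Mul(4, Add(Add(6, -15), 7)) = Mul(4, Add(-9, 7)) = Mul(4, -2) = -8)
Pow(Function('g')(Function('d')(G)), 2) = Pow(-8, 2) = 64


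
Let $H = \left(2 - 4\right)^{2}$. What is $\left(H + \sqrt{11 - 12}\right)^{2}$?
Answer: $\left(4 + i\right)^{2} \approx 15.0 + 8.0 i$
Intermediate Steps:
$H = 4$ ($H = \left(-2\right)^{2} = 4$)
$\left(H + \sqrt{11 - 12}\right)^{2} = \left(4 + \sqrt{11 - 12}\right)^{2} = \left(4 + \sqrt{-1}\right)^{2} = \left(4 + i\right)^{2}$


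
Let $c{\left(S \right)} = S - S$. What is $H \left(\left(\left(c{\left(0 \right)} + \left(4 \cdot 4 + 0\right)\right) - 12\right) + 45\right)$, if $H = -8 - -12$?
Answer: $196$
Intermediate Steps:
$c{\left(S \right)} = 0$
$H = 4$ ($H = -8 + 12 = 4$)
$H \left(\left(\left(c{\left(0 \right)} + \left(4 \cdot 4 + 0\right)\right) - 12\right) + 45\right) = 4 \left(\left(\left(0 + \left(4 \cdot 4 + 0\right)\right) - 12\right) + 45\right) = 4 \left(\left(\left(0 + \left(16 + 0\right)\right) - 12\right) + 45\right) = 4 \left(\left(\left(0 + 16\right) - 12\right) + 45\right) = 4 \left(\left(16 - 12\right) + 45\right) = 4 \left(4 + 45\right) = 4 \cdot 49 = 196$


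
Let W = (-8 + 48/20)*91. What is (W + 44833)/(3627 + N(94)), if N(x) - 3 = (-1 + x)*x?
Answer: 221617/61860 ≈ 3.5826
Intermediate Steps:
N(x) = 3 + x*(-1 + x) (N(x) = 3 + (-1 + x)*x = 3 + x*(-1 + x))
W = -2548/5 (W = (-8 + 48*(1/20))*91 = (-8 + 12/5)*91 = -28/5*91 = -2548/5 ≈ -509.60)
(W + 44833)/(3627 + N(94)) = (-2548/5 + 44833)/(3627 + (3 + 94² - 1*94)) = 221617/(5*(3627 + (3 + 8836 - 94))) = 221617/(5*(3627 + 8745)) = (221617/5)/12372 = (221617/5)*(1/12372) = 221617/61860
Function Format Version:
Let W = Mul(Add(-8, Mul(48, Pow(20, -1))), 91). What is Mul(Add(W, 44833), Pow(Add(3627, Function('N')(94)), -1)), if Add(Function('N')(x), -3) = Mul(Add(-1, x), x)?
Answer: Rational(221617, 61860) ≈ 3.5826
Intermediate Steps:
Function('N')(x) = Add(3, Mul(x, Add(-1, x))) (Function('N')(x) = Add(3, Mul(Add(-1, x), x)) = Add(3, Mul(x, Add(-1, x))))
W = Rational(-2548, 5) (W = Mul(Add(-8, Mul(48, Rational(1, 20))), 91) = Mul(Add(-8, Rational(12, 5)), 91) = Mul(Rational(-28, 5), 91) = Rational(-2548, 5) ≈ -509.60)
Mul(Add(W, 44833), Pow(Add(3627, Function('N')(94)), -1)) = Mul(Add(Rational(-2548, 5), 44833), Pow(Add(3627, Add(3, Pow(94, 2), Mul(-1, 94))), -1)) = Mul(Rational(221617, 5), Pow(Add(3627, Add(3, 8836, -94)), -1)) = Mul(Rational(221617, 5), Pow(Add(3627, 8745), -1)) = Mul(Rational(221617, 5), Pow(12372, -1)) = Mul(Rational(221617, 5), Rational(1, 12372)) = Rational(221617, 61860)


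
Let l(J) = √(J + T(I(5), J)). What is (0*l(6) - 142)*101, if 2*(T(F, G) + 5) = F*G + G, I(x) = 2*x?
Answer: -14342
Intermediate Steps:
T(F, G) = -5 + G/2 + F*G/2 (T(F, G) = -5 + (F*G + G)/2 = -5 + (G + F*G)/2 = -5 + (G/2 + F*G/2) = -5 + G/2 + F*G/2)
l(J) = √(-5 + 13*J/2) (l(J) = √(J + (-5 + J/2 + (2*5)*J/2)) = √(J + (-5 + J/2 + (½)*10*J)) = √(J + (-5 + J/2 + 5*J)) = √(J + (-5 + 11*J/2)) = √(-5 + 13*J/2))
(0*l(6) - 142)*101 = (0*(√(-20 + 26*6)/2) - 142)*101 = (0*(√(-20 + 156)/2) - 142)*101 = (0*(√136/2) - 142)*101 = (0*((2*√34)/2) - 142)*101 = (0*√34 - 142)*101 = (0 - 142)*101 = -142*101 = -14342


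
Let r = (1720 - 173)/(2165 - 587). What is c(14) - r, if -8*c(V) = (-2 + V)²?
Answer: -29951/1578 ≈ -18.980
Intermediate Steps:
c(V) = -(-2 + V)²/8
r = 1547/1578 ≈ 0.98036
c(14) - r = -(-2 + 14)²/8 - 1*1547/1578 = -⅛*12² - 1547/1578 = -⅛*144 - 1547/1578 = -18 - 1547/1578 = -29951/1578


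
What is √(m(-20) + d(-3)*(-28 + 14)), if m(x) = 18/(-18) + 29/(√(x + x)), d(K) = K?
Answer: √(4100 - 145*I*√10)/10 ≈ 6.4131 - 0.3575*I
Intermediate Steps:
m(x) = -1 + 29*√2/(2*√x) (m(x) = 18*(-1/18) + 29/(√(2*x)) = -1 + 29/((√2*√x)) = -1 + 29*(√2/(2*√x)) = -1 + 29*√2/(2*√x))
√(m(-20) + d(-3)*(-28 + 14)) = √((-1 + 29*√2/(2*√(-20))) - 3*(-28 + 14)) = √((-1 + 29*√2*(-I*√5/10)/2) - 3*(-14)) = √((-1 - 29*I*√10/20) + 42) = √(41 - 29*I*√10/20)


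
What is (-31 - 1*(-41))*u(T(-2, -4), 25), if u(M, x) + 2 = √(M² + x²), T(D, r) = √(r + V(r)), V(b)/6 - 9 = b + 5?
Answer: -20 + 10*√681 ≈ 240.96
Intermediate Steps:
V(b) = 84 + 6*b (V(b) = 54 + 6*(b + 5) = 54 + 6*(5 + b) = 54 + (30 + 6*b) = 84 + 6*b)
T(D, r) = √(84 + 7*r) (T(D, r) = √(r + (84 + 6*r)) = √(84 + 7*r))
u(M, x) = -2 + √(M² + x²)
(-31 - 1*(-41))*u(T(-2, -4), 25) = (-31 - 1*(-41))*(-2 + √((√(84 + 7*(-4)))² + 25²)) = (-31 + 41)*(-2 + √((√(84 - 28))² + 625)) = 10*(-2 + √((√56)² + 625)) = 10*(-2 + √((2*√14)² + 625)) = 10*(-2 + √(56 + 625)) = 10*(-2 + √681) = -20 + 10*√681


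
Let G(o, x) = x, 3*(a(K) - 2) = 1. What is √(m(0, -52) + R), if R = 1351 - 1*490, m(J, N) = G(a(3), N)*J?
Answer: √861 ≈ 29.343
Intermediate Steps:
a(K) = 7/3 (a(K) = 2 + (⅓)*1 = 2 + ⅓ = 7/3)
m(J, N) = J*N (m(J, N) = N*J = J*N)
R = 861 (R = 1351 - 490 = 861)
√(m(0, -52) + R) = √(0*(-52) + 861) = √(0 + 861) = √861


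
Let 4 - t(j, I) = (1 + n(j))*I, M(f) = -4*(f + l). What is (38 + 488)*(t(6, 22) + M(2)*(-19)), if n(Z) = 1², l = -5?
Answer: -140968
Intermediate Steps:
n(Z) = 1
M(f) = 20 - 4*f (M(f) = -4*(f - 5) = -4*(-5 + f) = 20 - 4*f)
t(j, I) = 4 - 2*I (t(j, I) = 4 - (1 + 1)*I = 4 - 2*I)
(38 + 488)*(t(6, 22) + M(2)*(-19)) = (38 + 488)*((4 - 2*22) + (20 - 4*2)*(-19)) = 526*((4 - 44) + (20 - 8)*(-19)) = 526*(-40 + 12*(-19)) = 526*(-40 - 228) = 526*(-268) = -140968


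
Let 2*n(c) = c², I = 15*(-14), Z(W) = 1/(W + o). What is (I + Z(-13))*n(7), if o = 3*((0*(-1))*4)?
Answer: -133819/26 ≈ -5146.9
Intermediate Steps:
o = 0 (o = 3*(0*4) = 3*0 = 0)
Z(W) = 1/W (Z(W) = 1/(W + 0) = 1/W)
I = -210
n(c) = c²/2
(I + Z(-13))*n(7) = (-210 + 1/(-13))*((½)*7²) = (-210 - 1/13)*((½)*49) = -2731/13*49/2 = -133819/26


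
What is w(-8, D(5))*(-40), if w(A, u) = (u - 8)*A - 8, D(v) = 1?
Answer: -1920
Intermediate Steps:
w(A, u) = -8 + A*(-8 + u) (w(A, u) = (-8 + u)*A - 8 = A*(-8 + u) - 8 = -8 + A*(-8 + u))
w(-8, D(5))*(-40) = (-8 - 8*(-8) - 8*1)*(-40) = (-8 + 64 - 8)*(-40) = 48*(-40) = -1920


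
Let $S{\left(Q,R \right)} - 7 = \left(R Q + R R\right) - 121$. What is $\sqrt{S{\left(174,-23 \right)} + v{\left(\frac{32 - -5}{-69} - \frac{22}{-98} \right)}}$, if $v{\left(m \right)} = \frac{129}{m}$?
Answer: $\frac{i \sqrt{4444556738}}{1054} \approx 63.252 i$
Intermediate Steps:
$S{\left(Q,R \right)} = -114 + R^{2} + Q R$ ($S{\left(Q,R \right)} = 7 - \left(121 - R Q - R R\right) = 7 - \left(121 - R^{2} - Q R\right) = 7 + \left(-121 + R^{2} + Q R\right) = -114 + R^{2} + Q R$)
$\sqrt{S{\left(174,-23 \right)} + v{\left(\frac{32 - -5}{-69} - \frac{22}{-98} \right)}} = \sqrt{\left(-114 + \left(-23\right)^{2} + 174 \left(-23\right)\right) + \frac{129}{\frac{32 - -5}{-69} - \frac{22}{-98}}} = \sqrt{\left(-114 + 529 - 4002\right) + \frac{129}{\left(32 + 5\right) \left(- \frac{1}{69}\right) - - \frac{11}{49}}} = \sqrt{-3587 + \frac{129}{37 \left(- \frac{1}{69}\right) + \frac{11}{49}}} = \sqrt{-3587 + \frac{129}{- \frac{37}{69} + \frac{11}{49}}} = \sqrt{-3587 + \frac{129}{- \frac{1054}{3381}}} = \sqrt{-3587 + 129 \left(- \frac{3381}{1054}\right)} = \sqrt{-3587 - \frac{436149}{1054}} = \sqrt{- \frac{4216847}{1054}} = \frac{i \sqrt{4444556738}}{1054}$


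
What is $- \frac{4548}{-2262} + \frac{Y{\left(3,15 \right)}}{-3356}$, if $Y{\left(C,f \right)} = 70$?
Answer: $\frac{1258729}{632606} \approx 1.9898$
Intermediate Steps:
$- \frac{4548}{-2262} + \frac{Y{\left(3,15 \right)}}{-3356} = - \frac{4548}{-2262} + \frac{70}{-3356} = \left(-4548\right) \left(- \frac{1}{2262}\right) + 70 \left(- \frac{1}{3356}\right) = \frac{758}{377} - \frac{35}{1678} = \frac{1258729}{632606}$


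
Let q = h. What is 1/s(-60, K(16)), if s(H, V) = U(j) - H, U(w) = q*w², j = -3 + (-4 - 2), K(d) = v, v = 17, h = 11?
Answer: 1/951 ≈ 0.0010515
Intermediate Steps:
q = 11
K(d) = 17
j = -9 (j = -3 - 6 = -9)
U(w) = 11*w²
s(H, V) = 891 - H (s(H, V) = 11*(-9)² - H = 11*81 - H = 891 - H)
1/s(-60, K(16)) = 1/(891 - 1*(-60)) = 1/(891 + 60) = 1/951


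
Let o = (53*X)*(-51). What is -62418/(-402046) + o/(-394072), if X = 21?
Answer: 3387037371/11316790808 ≈ 0.29929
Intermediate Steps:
o = -56763 (o = (53*21)*(-51) = 1113*(-51) = -56763)
-62418/(-402046) + o/(-394072) = -62418/(-402046) - 56763/(-394072) = -62418*(-1/402046) - 56763*(-1/394072) = 31209/201023 + 8109/56296 = 3387037371/11316790808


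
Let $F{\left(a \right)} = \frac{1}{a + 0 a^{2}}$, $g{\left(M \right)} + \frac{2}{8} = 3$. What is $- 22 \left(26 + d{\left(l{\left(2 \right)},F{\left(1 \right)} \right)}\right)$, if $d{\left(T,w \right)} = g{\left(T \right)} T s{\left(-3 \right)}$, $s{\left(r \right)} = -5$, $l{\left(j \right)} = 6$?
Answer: $1243$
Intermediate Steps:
$g{\left(M \right)} = \frac{11}{4}$ ($g{\left(M \right)} = - \frac{1}{4} + 3 = \frac{11}{4}$)
$F{\left(a \right)} = \frac{1}{a}$ ($F{\left(a \right)} = \frac{1}{a + 0} = \frac{1}{a}$)
$d{\left(T,w \right)} = - \frac{55 T}{4}$ ($d{\left(T,w \right)} = \frac{11 T}{4} \left(-5\right) = - \frac{55 T}{4}$)
$- 22 \left(26 + d{\left(l{\left(2 \right)},F{\left(1 \right)} \right)}\right) = - 22 \left(26 - \frac{165}{2}\right) = \left(-22\right) \left(- \frac{113}{2}\right) = 1243$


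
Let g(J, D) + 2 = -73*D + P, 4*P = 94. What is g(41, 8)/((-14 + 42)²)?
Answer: -1125/1568 ≈ -0.71747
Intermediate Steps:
P = 47/2 (P = (¼)*94 = 47/2 ≈ 23.500)
g(J, D) = 43/2 - 73*D (g(J, D) = -2 + (-73*D + 47/2) = -2 + (47/2 - 73*D) = 43/2 - 73*D)
g(41, 8)/((-14 + 42)²) = (43/2 - 73*8)/((-14 + 42)²) = (43/2 - 584)/(28²) = -1125/2/784 = -1125/2*1/784 = -1125/1568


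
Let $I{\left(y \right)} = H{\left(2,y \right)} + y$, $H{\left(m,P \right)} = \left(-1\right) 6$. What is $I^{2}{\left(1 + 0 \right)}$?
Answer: $25$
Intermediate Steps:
$H{\left(m,P \right)} = -6$
$I{\left(y \right)} = -6 + y$
$I^{2}{\left(1 + 0 \right)} = \left(-6 + \left(1 + 0\right)\right)^{2} = \left(-6 + 1\right)^{2} = \left(-5\right)^{2} = 25$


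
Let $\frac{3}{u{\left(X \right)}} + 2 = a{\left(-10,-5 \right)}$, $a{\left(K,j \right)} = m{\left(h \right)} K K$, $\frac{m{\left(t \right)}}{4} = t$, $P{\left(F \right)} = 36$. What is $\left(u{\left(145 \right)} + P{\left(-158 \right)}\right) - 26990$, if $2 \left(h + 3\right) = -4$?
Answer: $- \frac{53961911}{2002} \approx -26954.0$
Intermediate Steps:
$h = -5$ ($h = -3 + \frac{1}{2} \left(-4\right) = -3 - 2 = -5$)
$m{\left(t \right)} = 4 t$
$a{\left(K,j \right)} = - 20 K^{2}$ ($a{\left(K,j \right)} = 4 \left(-5\right) K K = - 20 K K = - 20 K^{2}$)
$u{\left(X \right)} = - \frac{3}{2002}$ ($u{\left(X \right)} = \frac{3}{-2 - 20 \left(-10\right)^{2}} = \frac{3}{-2 - 2000} = \frac{3}{-2002} = 3 \left(- \frac{1}{2002}\right) = - \frac{3}{2002}$)
$\left(u{\left(145 \right)} + P{\left(-158 \right)}\right) - 26990 = \left(- \frac{3}{2002} + 36\right) - 26990 = \frac{72069}{2002} - 26990 = - \frac{53961911}{2002}$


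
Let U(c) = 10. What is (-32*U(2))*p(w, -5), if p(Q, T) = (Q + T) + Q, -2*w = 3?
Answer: 2560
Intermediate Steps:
w = -3/2 (w = -½*3 = -3/2 ≈ -1.5000)
p(Q, T) = T + 2*Q
(-32*U(2))*p(w, -5) = (-32*10)*(-5 + 2*(-3/2)) = -320*(-5 - 3) = -320*(-8) = 2560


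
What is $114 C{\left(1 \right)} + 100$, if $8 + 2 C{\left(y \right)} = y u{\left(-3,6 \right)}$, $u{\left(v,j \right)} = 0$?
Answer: $-356$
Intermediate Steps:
$C{\left(y \right)} = -4$ ($C{\left(y \right)} = -4 + \frac{y 0}{2} = -4 + \frac{1}{2} \cdot 0 = -4 + 0 = -4$)
$114 C{\left(1 \right)} + 100 = 114 \left(-4\right) + 100 = -456 + 100 = -356$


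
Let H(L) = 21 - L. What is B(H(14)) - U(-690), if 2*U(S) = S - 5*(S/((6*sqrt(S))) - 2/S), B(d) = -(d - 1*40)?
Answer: 52165/138 + 5*I*sqrt(690)/12 ≈ 378.01 + 10.945*I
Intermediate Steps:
B(d) = 40 - d (B(d) = -(d - 40) = -(-40 + d) = 40 - d)
U(S) = S/2 + 5/S - 5*sqrt(S)/12 (U(S) = (S - 5*(S/((6*sqrt(S))) - 2/S))/2 = (S - 5*(S*(1/(6*sqrt(S))) - 2/S))/2 = (S - 5*(sqrt(S)/6 - 2/S))/2 = (S - 5*(-2/S + sqrt(S)/6))/2 = (S + (10/S - 5*sqrt(S)/6))/2 = (S + 10/S - 5*sqrt(S)/6)/2 = S/2 + 5/S - 5*sqrt(S)/12)
B(H(14)) - U(-690) = (40 - (21 - 1*14)) - ((1/2)*(-690) + 5/(-690) - 5*I*sqrt(690)/12) = (40 - (21 - 14)) - (-345 + 5*(-1/690) - 5*I*sqrt(690)/12) = (40 - 1*7) - (-345 - 1/138 - 5*I*sqrt(690)/12) = (40 - 7) - (-47611/138 - 5*I*sqrt(690)/12) = 33 + (47611/138 + 5*I*sqrt(690)/12) = 52165/138 + 5*I*sqrt(690)/12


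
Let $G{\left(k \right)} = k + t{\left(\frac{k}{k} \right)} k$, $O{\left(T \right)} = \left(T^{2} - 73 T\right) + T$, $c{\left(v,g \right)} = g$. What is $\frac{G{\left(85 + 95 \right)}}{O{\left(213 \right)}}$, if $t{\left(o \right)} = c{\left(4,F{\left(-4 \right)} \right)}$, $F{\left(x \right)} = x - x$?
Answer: $\frac{20}{3337} \approx 0.0059934$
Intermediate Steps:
$F{\left(x \right)} = 0$
$O{\left(T \right)} = T^{2} - 72 T$
$t{\left(o \right)} = 0$
$G{\left(k \right)} = k$ ($G{\left(k \right)} = k + 0 k = k + 0 = k$)
$\frac{G{\left(85 + 95 \right)}}{O{\left(213 \right)}} = \frac{85 + 95}{213 \left(-72 + 213\right)} = \frac{180}{213 \cdot 141} = \frac{180}{30033} = 180 \cdot \frac{1}{30033} = \frac{20}{3337}$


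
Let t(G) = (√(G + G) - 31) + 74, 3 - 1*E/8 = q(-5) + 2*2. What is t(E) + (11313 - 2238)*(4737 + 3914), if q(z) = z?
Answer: 78507876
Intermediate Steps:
E = 32 (E = 24 - 8*(-5 + 2*2) = 24 - 8*(-5 + 4) = 24 - 8*(-1) = 24 + 8 = 32)
t(G) = 43 + √2*√G (t(G) = (√(2*G) - 31) + 74 = (√2*√G - 31) + 74 = (-31 + √2*√G) + 74 = 43 + √2*√G)
t(E) + (11313 - 2238)*(4737 + 3914) = (43 + √2*√32) + (11313 - 2238)*(4737 + 3914) = (43 + √2*(4*√2)) + 9075*8651 = (43 + 8) + 78507825 = 51 + 78507825 = 78507876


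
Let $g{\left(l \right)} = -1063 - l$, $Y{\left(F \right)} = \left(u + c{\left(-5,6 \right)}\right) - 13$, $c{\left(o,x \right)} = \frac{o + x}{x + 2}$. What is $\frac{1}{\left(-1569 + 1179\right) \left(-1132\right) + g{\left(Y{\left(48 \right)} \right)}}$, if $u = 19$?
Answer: $\frac{8}{3523287} \approx 2.2706 \cdot 10^{-6}$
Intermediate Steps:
$c{\left(o,x \right)} = \frac{o + x}{2 + x}$
$Y{\left(F \right)} = \frac{49}{8}$ ($Y{\left(F \right)} = \left(19 + \frac{-5 + 6}{2 + 6}\right) - 13 = \left(19 + \frac{1}{8} \cdot 1\right) - 13 = \left(19 + \frac{1}{8}\right) - 13 = \frac{153}{8} - 13 = \frac{49}{8}$)
$\frac{1}{\left(-1569 + 1179\right) \left(-1132\right) + g{\left(Y{\left(48 \right)} \right)}} = \frac{1}{\left(-1569 + 1179\right) \left(-1132\right) - \frac{8553}{8}} = \frac{1}{\left(-390\right) \left(-1132\right) - \frac{8553}{8}} = \frac{1}{441480 - \frac{8553}{8}} = \frac{1}{\frac{3523287}{8}} = \frac{8}{3523287}$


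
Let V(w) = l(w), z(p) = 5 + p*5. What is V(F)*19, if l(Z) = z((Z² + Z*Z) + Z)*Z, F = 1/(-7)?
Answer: -4180/343 ≈ -12.187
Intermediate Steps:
z(p) = 5 + 5*p
F = -⅐ ≈ -0.14286
l(Z) = Z*(5 + 5*Z + 10*Z²) (l(Z) = (5 + 5*((Z² + Z*Z) + Z))*Z = (5 + 5*((Z² + Z²) + Z))*Z = (5 + 5*(2*Z² + Z))*Z = (5 + 5*(Z + 2*Z²))*Z = (5 + (5*Z + 10*Z²))*Z = (5 + 5*Z + 10*Z²)*Z = Z*(5 + 5*Z + 10*Z²))
V(w) = 5*w*(1 + w*(1 + 2*w))
V(F)*19 = (5*(-⅐)*(1 - (1 + 2*(-⅐))/7))*19 = (5*(-⅐)*(1 - (1 - 2/7)/7))*19 = (5*(-⅐)*(1 - ⅐*5/7))*19 = (5*(-⅐)*(1 - 5/49))*19 = (5*(-⅐)*(44/49))*19 = -220/343*19 = -4180/343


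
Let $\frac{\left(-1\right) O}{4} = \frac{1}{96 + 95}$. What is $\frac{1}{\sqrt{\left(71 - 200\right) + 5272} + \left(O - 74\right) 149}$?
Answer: $- \frac{402353342}{4437415838061} - \frac{36481 \sqrt{5143}}{4437415838061} \approx -9.1263 \cdot 10^{-5}$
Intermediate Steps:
$O = - \frac{4}{191}$ ($O = - \frac{4}{96 + 95} = - \frac{4}{191} \approx -0.020942$)
$\frac{1}{\sqrt{\left(71 - 200\right) + 5272} + \left(O - 74\right) 149} = \frac{1}{\sqrt{\left(71 - 200\right) + 5272} + \left(- \frac{4}{191} - 74\right) 149} = \frac{1}{\sqrt{\left(71 - 200\right) + 5272} - \frac{2106562}{191}} = \frac{1}{\sqrt{-129 + 5272} - \frac{2106562}{191}} = \frac{1}{\sqrt{5143} - \frac{2106562}{191}} = \frac{1}{- \frac{2106562}{191} + \sqrt{5143}}$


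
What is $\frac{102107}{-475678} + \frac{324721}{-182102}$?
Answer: $- \frac{43264131188}{21655478789} \approx -1.9978$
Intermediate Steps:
$\frac{102107}{-475678} + \frac{324721}{-182102} = 102107 \left(- \frac{1}{475678}\right) + 324721 \left(- \frac{1}{182102}\right) = - \frac{102107}{475678} - \frac{324721}{182102} = - \frac{43264131188}{21655478789}$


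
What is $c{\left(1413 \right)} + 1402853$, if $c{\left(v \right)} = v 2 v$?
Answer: $5395991$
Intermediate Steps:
$c{\left(v \right)} = 2 v^{2}$ ($c{\left(v \right)} = 2 v v = 2 v^{2}$)
$c{\left(1413 \right)} + 1402853 = 2 \cdot 1413^{2} + 1402853 = 2 \cdot 1996569 + 1402853 = 3993138 + 1402853 = 5395991$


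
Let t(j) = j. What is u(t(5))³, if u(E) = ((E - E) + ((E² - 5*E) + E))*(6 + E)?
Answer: 166375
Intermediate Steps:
u(E) = (6 + E)*(E² - 4*E) (u(E) = (0 + (E² - 4*E))*(6 + E) = (E² - 4*E)*(6 + E) = (6 + E)*(E² - 4*E))
u(t(5))³ = (5*(-24 + 5² + 2*5))³ = (5*(-24 + 25 + 10))³ = (5*11)³ = 55³ = 166375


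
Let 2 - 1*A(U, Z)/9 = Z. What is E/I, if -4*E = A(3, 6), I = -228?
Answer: -3/76 ≈ -0.039474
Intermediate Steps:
A(U, Z) = 18 - 9*Z
E = 9 (E = -(18 - 9*6)/4 = -(18 - 54)/4 = -¼*(-36) = 9)
E/I = 9/(-228) = 9*(-1/228) = -3/76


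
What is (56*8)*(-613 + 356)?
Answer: -115136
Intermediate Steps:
(56*8)*(-613 + 356) = 448*(-257) = -115136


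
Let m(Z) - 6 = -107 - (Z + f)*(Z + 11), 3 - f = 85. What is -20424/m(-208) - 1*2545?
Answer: -48544157/19077 ≈ -2544.6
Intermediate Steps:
f = -82 (f = 3 - 1*85 = 3 - 85 = -82)
m(Z) = -101 - (-82 + Z)*(11 + Z) (m(Z) = 6 + (-107 - (Z - 82)*(Z + 11)) = 6 + (-107 - (-82 + Z)*(11 + Z)) = -101 - (-82 + Z)*(11 + Z))
-20424/m(-208) - 1*2545 = -20424/(801 - 1*(-208)**2 + 71*(-208)) - 1*2545 = -20424/(801 - 1*43264 - 14768) - 2545 = -20424/(801 - 43264 - 14768) - 2545 = -20424/(-57231) - 2545 = -20424*(-1/57231) - 2545 = 6808/19077 - 2545 = -48544157/19077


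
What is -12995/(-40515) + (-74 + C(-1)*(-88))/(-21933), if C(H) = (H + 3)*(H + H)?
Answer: 18250411/59241033 ≈ 0.30807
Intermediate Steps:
C(H) = 2*H*(3 + H) (C(H) = (3 + H)*(2*H) = 2*H*(3 + H))
-12995/(-40515) + (-74 + C(-1)*(-88))/(-21933) = -12995/(-40515) + (-74 + (2*(-1)*(3 - 1))*(-88))/(-21933) = -12995*(-1/40515) + (-74 + (2*(-1)*2)*(-88))*(-1/21933) = 2599/8103 + (-74 - 4*(-88))*(-1/21933) = 2599/8103 + (-74 + 352)*(-1/21933) = 2599/8103 + 278*(-1/21933) = 2599/8103 - 278/21933 = 18250411/59241033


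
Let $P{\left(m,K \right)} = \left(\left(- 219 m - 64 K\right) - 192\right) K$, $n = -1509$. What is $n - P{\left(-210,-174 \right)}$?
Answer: $9905007$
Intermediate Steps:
$P{\left(m,K \right)} = K \left(-192 - 219 m - 64 K\right)$ ($P{\left(m,K \right)} = \left(-192 - 219 m - 64 K\right) K = K \left(-192 - 219 m - 64 K\right)$)
$n - P{\left(-210,-174 \right)} = -1509 - \left(-1\right) \left(-174\right) \left(192 + 64 \left(-174\right) + 219 \left(-210\right)\right) = -1509 - \left(-1\right) \left(-174\right) \left(192 - 11136 - 45990\right) = -1509 - \left(-1\right) \left(-174\right) \left(-56934\right) = -1509 - -9906516 = -1509 + 9906516 = 9905007$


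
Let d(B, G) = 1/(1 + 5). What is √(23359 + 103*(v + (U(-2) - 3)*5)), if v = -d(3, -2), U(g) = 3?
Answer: √840306/6 ≈ 152.78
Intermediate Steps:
d(B, G) = ⅙ (d(B, G) = 1/6 = ⅙)
v = -⅙ (v = -1*⅙ = -⅙ ≈ -0.16667)
√(23359 + 103*(v + (U(-2) - 3)*5)) = √(23359 + 103*(-⅙ + (3 - 3)*5)) = √(23359 + 103*(-⅙ + 0*5)) = √(23359 + 103*(-⅙ + 0)) = √(23359 + 103*(-⅙)) = √(23359 - 103/6) = √(140051/6) = √840306/6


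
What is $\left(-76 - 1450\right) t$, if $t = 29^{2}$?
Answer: $-1283366$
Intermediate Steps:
$t = 841$
$\left(-76 - 1450\right) t = \left(-76 - 1450\right) 841 = \left(-1526\right) 841 = -1283366$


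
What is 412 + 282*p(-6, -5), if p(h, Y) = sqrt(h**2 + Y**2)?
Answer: 412 + 282*sqrt(61) ≈ 2614.5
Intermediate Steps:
p(h, Y) = sqrt(Y**2 + h**2)
412 + 282*p(-6, -5) = 412 + 282*sqrt((-5)**2 + (-6)**2) = 412 + 282*sqrt(25 + 36) = 412 + 282*sqrt(61)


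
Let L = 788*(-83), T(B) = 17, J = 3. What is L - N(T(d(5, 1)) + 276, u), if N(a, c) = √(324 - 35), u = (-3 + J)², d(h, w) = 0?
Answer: -65421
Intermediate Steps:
L = -65404
u = 0 (u = (-3 + 3)² = 0² = 0)
N(a, c) = 17 (N(a, c) = √289 = 17)
L - N(T(d(5, 1)) + 276, u) = -65404 - 1*17 = -65404 - 17 = -65421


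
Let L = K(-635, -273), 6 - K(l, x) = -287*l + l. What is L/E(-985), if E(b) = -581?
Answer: 2188/7 ≈ 312.57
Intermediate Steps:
K(l, x) = 6 + 286*l (K(l, x) = 6 - (-287*l + l) = 6 - (-286)*l = 6 + 286*l)
L = -181604 (L = 6 + 286*(-635) = 6 - 181610 = -181604)
L/E(-985) = -181604/(-581) = -181604*(-1/581) = 2188/7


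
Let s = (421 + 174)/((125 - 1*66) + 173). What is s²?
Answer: 354025/53824 ≈ 6.5775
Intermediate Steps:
s = 595/232 (s = 595/((125 - 66) + 173) = 595/(59 + 173) = 595/232 ≈ 2.5647)
s² = (595/232)² = 354025/53824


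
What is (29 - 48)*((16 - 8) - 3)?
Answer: -95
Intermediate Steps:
(29 - 48)*((16 - 8) - 3) = -19*(8 - 3) = -19*5 = -95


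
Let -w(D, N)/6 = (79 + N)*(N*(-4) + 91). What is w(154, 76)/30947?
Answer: 198090/30947 ≈ 6.4009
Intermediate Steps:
w(D, N) = -6*(79 + N)*(91 - 4*N) (w(D, N) = -6*(79 + N)*(N*(-4) + 91) = -6*(79 + N)*(-4*N + 91) = -6*(79 + N)*(91 - 4*N))
w(154, 76)/30947 = (-43134 + 24*76² + 1350*76)/30947 = (-43134 + 24*5776 + 102600)*(1/30947) = (-43134 + 138624 + 102600)*(1/30947) = 198090*(1/30947) = 198090/30947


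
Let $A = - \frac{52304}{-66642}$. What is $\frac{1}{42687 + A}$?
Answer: $\frac{33321}{1422399679} \approx 2.3426 \cdot 10^{-5}$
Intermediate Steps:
$A = \frac{26152}{33321}$ ($A = \left(-52304\right) \left(- \frac{1}{66642}\right) = \frac{26152}{33321} \approx 0.78485$)
$\frac{1}{42687 + A} = \frac{1}{42687 + \frac{26152}{33321}} = \frac{1}{\frac{1422399679}{33321}} = \frac{33321}{1422399679}$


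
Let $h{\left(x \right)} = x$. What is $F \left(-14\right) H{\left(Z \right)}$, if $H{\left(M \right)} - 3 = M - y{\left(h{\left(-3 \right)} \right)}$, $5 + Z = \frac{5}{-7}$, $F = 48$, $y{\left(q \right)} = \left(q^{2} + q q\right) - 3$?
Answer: $11904$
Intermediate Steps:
$y{\left(q \right)} = -3 + 2 q^{2}$ ($y{\left(q \right)} = \left(q^{2} + q^{2}\right) - 3 = 2 q^{2} - 3 = -3 + 2 q^{2}$)
$Z = - \frac{40}{7}$ ($Z = -5 + \frac{5}{-7} = -5 + 5 \left(- \frac{1}{7}\right) = -5 - \frac{5}{7} = - \frac{40}{7} \approx -5.7143$)
$H{\left(M \right)} = -12 + M$ ($H{\left(M \right)} = 3 - \left(-3 + 18 - M\right) = 3 + \left(M - \left(-3 + 18\right)\right) = 3 + \left(M - 15\right) = 3 + \left(-15 + M\right) = -12 + M$)
$F \left(-14\right) H{\left(Z \right)} = 48 \left(-14\right) \left(-12 - \frac{40}{7}\right) = \left(-672\right) \left(- \frac{124}{7}\right) = 11904$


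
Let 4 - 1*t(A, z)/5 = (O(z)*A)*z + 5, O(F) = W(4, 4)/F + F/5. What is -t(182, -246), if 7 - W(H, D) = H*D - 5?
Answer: 11010277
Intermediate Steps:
W(H, D) = 12 - D*H (W(H, D) = 7 - (H*D - 5) = 7 - (D*H - 5) = 7 - (-5 + D*H) = 7 + (5 - D*H) = 12 - D*H)
O(F) = -4/F + F/5 (O(F) = (12 - 1*4*4)/F + F/5 = (12 - 16)/F + F*(1/5) = -4/F + F/5)
t(A, z) = -5 - 5*A*z*(-4/z + z/5) (t(A, z) = 20 - 5*(((-4/z + z/5)*A)*z + 5) = 20 - 5*((A*(-4/z + z/5))*z + 5) = 20 - 5*(A*z*(-4/z + z/5) + 5) = 20 - 5*(5 + A*z*(-4/z + z/5)) = 20 + (-25 - 5*A*z*(-4/z + z/5)) = -5 - 5*A*z*(-4/z + z/5))
-t(182, -246) = -(-5 - 1*182*(-20 + (-246)**2)) = -(-5 - 1*182*(-20 + 60516)) = -(-5 - 1*182*60496) = -(-5 - 11010272) = -1*(-11010277) = 11010277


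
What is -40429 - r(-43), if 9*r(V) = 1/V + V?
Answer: -15644173/387 ≈ -40424.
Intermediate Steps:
r(V) = V/9 + 1/(9*V) (r(V) = (1/V + V)/9 = (V + 1/V)/9 = V/9 + 1/(9*V))
-40429 - r(-43) = -40429 - (1 + (-43)**2)/(9*(-43)) = -40429 - (-1)*(1 + 1849)/(9*43) = -40429 - (-1)*1850/(9*43) = -40429 - 1*(-1850/387) = -40429 + 1850/387 = -15644173/387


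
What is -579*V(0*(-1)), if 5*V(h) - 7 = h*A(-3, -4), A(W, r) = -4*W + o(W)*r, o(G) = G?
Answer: -4053/5 ≈ -810.60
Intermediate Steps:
A(W, r) = -4*W + W*r
V(h) = 7/5 + 24*h/5 (V(h) = 7/5 + (h*(-3*(-4 - 4)))/5 = 7/5 + (h*(-3*(-8)))/5 = 7/5 + (h*24)/5 = 7/5 + (24*h)/5 = 7/5 + 24*h/5)
-579*V(0*(-1)) = -579*(7/5 + 24*(0*(-1))/5) = -579*(7/5 + (24/5)*0) = -579*(7/5 + 0) = -579*7/5 = -4053/5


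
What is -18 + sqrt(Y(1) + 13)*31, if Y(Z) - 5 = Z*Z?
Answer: -18 + 31*sqrt(19) ≈ 117.13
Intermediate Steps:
Y(Z) = 5 + Z**2 (Y(Z) = 5 + Z*Z = 5 + Z**2)
-18 + sqrt(Y(1) + 13)*31 = -18 + sqrt((5 + 1**2) + 13)*31 = -18 + sqrt((5 + 1) + 13)*31 = -18 + sqrt(6 + 13)*31 = -18 + sqrt(19)*31 = -18 + 31*sqrt(19)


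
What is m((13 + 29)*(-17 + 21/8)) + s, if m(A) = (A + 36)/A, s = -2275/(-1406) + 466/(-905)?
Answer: 418638221/204861230 ≈ 2.0435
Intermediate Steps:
s = 1403679/1272430 (s = -2275*(-1/1406) + 466*(-1/905) = 2275/1406 - 466/905 = 1403679/1272430 ≈ 1.1031)
m(A) = (36 + A)/A
m((13 + 29)*(-17 + 21/8)) + s = (36 + (13 + 29)*(-17 + 21/8))/(((13 + 29)*(-17 + 21/8))) + 1403679/1272430 = (36 + 42*(-17 + 21*(⅛)))/((42*(-17 + 21*(⅛)))) + 1403679/1272430 = (36 + 42*(-17 + 21/8))/((42*(-17 + 21/8))) + 1403679/1272430 = (36 + 42*(-115/8))/((42*(-115/8))) + 1403679/1272430 = (36 - 2415/4)/(-2415/4) + 1403679/1272430 = -4/2415*(-2271/4) + 1403679/1272430 = 757/805 + 1403679/1272430 = 418638221/204861230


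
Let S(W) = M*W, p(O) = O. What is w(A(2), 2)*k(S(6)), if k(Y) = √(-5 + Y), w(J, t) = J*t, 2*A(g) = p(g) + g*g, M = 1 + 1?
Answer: 6*√7 ≈ 15.875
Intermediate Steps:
M = 2
A(g) = g/2 + g²/2 (A(g) = (g + g*g)/2 = (g + g²)/2 = g/2 + g²/2)
S(W) = 2*W
w(A(2), 2)*k(S(6)) = (((½)*2*(1 + 2))*2)*√(-5 + 2*6) = (((½)*2*3)*2)*√(-5 + 12) = (3*2)*√7 = 6*√7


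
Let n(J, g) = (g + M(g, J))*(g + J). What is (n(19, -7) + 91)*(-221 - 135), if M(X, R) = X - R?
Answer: 108580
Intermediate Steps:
n(J, g) = (J + g)*(-J + 2*g) (n(J, g) = (g + (g - J))*(g + J) = (-J + 2*g)*(J + g) = (J + g)*(-J + 2*g))
(n(19, -7) + 91)*(-221 - 135) = ((-1*19² + 2*(-7)² + 19*(-7)) + 91)*(-221 - 135) = ((-1*361 + 2*49 - 133) + 91)*(-356) = ((-361 + 98 - 133) + 91)*(-356) = (-396 + 91)*(-356) = -305*(-356) = 108580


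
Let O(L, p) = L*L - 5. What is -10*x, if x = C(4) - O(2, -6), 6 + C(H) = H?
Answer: 10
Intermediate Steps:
O(L, p) = -5 + L² (O(L, p) = L² - 5 = -5 + L²)
C(H) = -6 + H
x = -1 (x = (-6 + 4) - (-5 + 2²) = -2 - (-5 + 4) = -2 - 1*(-1) = -2 + 1 = -1)
-10*x = -10*(-1) = 10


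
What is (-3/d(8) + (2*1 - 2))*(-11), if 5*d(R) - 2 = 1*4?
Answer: 55/2 ≈ 27.500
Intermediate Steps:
d(R) = 6/5 (d(R) = ⅖ + (1*4)/5 = ⅖ + (⅕)*4 = ⅖ + ⅘ = 6/5)
(-3/d(8) + (2*1 - 2))*(-11) = (-3/6/5 + (2*1 - 2))*(-11) = (-3*⅚ + (2 - 2))*(-11) = (-5/2 + 0)*(-11) = -5/2*(-11) = 55/2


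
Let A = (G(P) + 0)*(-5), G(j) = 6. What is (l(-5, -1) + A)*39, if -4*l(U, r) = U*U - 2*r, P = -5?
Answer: -5733/4 ≈ -1433.3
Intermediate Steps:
A = -30 (A = (6 + 0)*(-5) = 6*(-5) = -30)
l(U, r) = r/2 - U²/4 (l(U, r) = -(U*U - 2*r)/4 = -(U² - 2*r)/4 = r/2 - U²/4)
(l(-5, -1) + A)*39 = (((½)*(-1) - ¼*(-5)²) - 30)*39 = ((-½ - ¼*25) - 30)*39 = ((-½ - 25/4) - 30)*39 = (-27/4 - 30)*39 = -147/4*39 = -5733/4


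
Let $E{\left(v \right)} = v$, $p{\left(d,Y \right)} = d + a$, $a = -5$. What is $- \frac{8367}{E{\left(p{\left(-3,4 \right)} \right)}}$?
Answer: $\frac{8367}{8} \approx 1045.9$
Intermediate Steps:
$p{\left(d,Y \right)} = -5 + d$ ($p{\left(d,Y \right)} = d - 5 = -5 + d$)
$- \frac{8367}{E{\left(p{\left(-3,4 \right)} \right)}} = - \frac{8367}{-5 - 3} = - \frac{8367}{-8} = \left(-8367\right) \left(- \frac{1}{8}\right) = \frac{8367}{8}$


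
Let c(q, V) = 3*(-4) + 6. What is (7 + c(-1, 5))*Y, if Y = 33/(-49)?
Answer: -33/49 ≈ -0.67347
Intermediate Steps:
Y = -33/49 (Y = 33*(-1/49) = -33/49 ≈ -0.67347)
c(q, V) = -6 (c(q, V) = -12 + 6 = -6)
(7 + c(-1, 5))*Y = (7 - 6)*(-33/49) = 1*(-33/49) = -33/49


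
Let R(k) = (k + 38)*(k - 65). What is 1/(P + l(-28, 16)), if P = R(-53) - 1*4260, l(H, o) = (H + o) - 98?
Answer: -1/2600 ≈ -0.00038462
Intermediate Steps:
l(H, o) = -98 + H + o
R(k) = (-65 + k)*(38 + k) (R(k) = (38 + k)*(-65 + k) = (-65 + k)*(38 + k))
P = -2490 (P = (-2470 + (-53)² - 27*(-53)) - 1*4260 = (-2470 + 2809 + 1431) - 4260 = 1770 - 4260 = -2490)
1/(P + l(-28, 16)) = 1/(-2490 + (-98 - 28 + 16)) = 1/(-2490 - 110) = 1/(-2600) = -1/2600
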